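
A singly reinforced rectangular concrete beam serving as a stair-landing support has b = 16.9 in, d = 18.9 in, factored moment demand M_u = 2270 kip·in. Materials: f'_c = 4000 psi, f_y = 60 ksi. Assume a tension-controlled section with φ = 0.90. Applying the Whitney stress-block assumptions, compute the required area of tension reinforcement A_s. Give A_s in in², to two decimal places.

M_n = M_u/φ = 2270/0.90 = 2522.22 kip·in.
From M_n = 0.85 f'_c a b (d − a/2):
a = d − √(d² − 2M_n/(0.85 f'_c b)) = 18.9 − √(18.9² − 2 × 2522.22/(0.85 × 4 × 16.9)) = 2.486 in.
A_s = 0.85 f'_c a b / f_y = 0.85 × 4 × 2.486 × 16.9 / 60 = 2.381 in².

A_s ≈ 2.38 in²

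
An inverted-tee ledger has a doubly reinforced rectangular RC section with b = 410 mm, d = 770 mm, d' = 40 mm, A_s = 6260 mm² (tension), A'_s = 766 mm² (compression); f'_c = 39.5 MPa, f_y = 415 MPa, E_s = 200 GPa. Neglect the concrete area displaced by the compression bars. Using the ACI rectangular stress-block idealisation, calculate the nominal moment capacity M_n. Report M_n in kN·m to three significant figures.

M_n ≈ 1800 kN·m

Assume both tension and compression steel yield.
Net tension couple steel: A_s − A'_s = 5494 mm².
a = (A_s − A'_s) f_y / (0.85 f'_c b) = 2280010/(0.85 × 39.5 × 410) = 165.63 mm.
c = a/β₁ = 165.63/0.768 = 215.66 mm; ε'_s = 0.003(c − d')/c = 0.0024 ≥ f_y/E_s = 0.0021, so compression steel does yield.
M_n = (A_s − A'_s) f_y (d − a/2) + A'_s f_y (d − d') = [2280010 × (770 − 82.815) + 317890 × (770 − 40)] × 10⁻⁶ = 1566.79 + 232.06 = 1798.85 kN·m.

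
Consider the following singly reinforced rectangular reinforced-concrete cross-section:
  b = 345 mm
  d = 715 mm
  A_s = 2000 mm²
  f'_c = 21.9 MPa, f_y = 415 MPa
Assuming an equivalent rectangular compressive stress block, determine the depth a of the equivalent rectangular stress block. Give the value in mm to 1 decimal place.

T = A_s f_y = 2000 × 415 = 830000 N = 830 kN.
Setting C = 0.85 f'_c a b equal to T: a = 830000/(0.85 × 21.9 × 345) = 129.2 mm.

a ≈ 129.2 mm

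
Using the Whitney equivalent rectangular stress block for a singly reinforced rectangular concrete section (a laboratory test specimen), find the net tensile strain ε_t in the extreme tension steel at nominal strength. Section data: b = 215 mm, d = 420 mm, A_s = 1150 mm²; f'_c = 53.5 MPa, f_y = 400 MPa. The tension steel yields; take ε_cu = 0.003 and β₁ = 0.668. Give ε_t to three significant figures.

ε_t ≈ 0.0149

a = A_s f_y/(0.85 f'_c b) = 47.05 mm.
β₁ = 0.668, so c = a/β₁ = 47.05/0.668 = 70.43 mm.
From the linear strain diagram with ε_cu = 0.003: ε_t = 0.003 (d − c)/c = 0.003 × (420 − 70.43)/70.43 = 0.0149.
Since ε_t ≥ 0.005, the section is tension-controlled.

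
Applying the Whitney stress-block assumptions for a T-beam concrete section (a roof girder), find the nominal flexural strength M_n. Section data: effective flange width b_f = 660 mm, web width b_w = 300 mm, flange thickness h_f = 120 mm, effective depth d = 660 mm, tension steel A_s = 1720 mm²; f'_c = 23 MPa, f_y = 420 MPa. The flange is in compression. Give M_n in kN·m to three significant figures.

Tension: T = A_s f_y = 1720 × 420 = 722400 N.
Try a within the flange: a = T/(0.85 f'_c b_f) = 722400/(0.85 × 23 × 660) = 55.99 mm.
Since a = 55.99 ≤ h_f = 120 mm, the stress block lies entirely in the flange; analyse as a rectangular beam of width b_f.
M_n = T(d − a/2) = 722400 × (660 − 27.995) = 456.56 × 10⁶ N·mm.
M_n = 456.56 kN·m.

M_n ≈ 457 kN·m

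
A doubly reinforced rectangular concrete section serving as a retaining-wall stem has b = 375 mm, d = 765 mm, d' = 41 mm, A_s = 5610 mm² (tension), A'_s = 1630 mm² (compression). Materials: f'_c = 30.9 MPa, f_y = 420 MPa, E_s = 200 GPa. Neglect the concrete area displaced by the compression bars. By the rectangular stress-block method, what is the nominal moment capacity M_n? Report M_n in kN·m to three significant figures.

Assume both tension and compression steel yield.
Net tension couple steel: A_s − A'_s = 3980 mm².
a = (A_s − A'_s) f_y / (0.85 f'_c b) = 1671600/(0.85 × 30.9 × 375) = 169.72 mm.
c = a/β₁ = 169.72/0.829 = 204.73 mm; ε'_s = 0.003(c − d')/c = 0.0024 ≥ f_y/E_s = 0.0021, so compression steel does yield.
M_n = (A_s − A'_s) f_y (d − a/2) + A'_s f_y (d − d') = [1671600 × (765 − 84.86) + 684600 × (765 − 41)] × 10⁻⁶ = 1136.92 + 495.65 = 1632.57 kN·m.

M_n ≈ 1630 kN·m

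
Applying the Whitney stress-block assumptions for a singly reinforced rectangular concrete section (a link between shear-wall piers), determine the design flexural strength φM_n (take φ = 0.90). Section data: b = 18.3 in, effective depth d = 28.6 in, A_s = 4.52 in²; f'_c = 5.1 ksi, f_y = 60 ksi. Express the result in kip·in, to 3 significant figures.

T = A_s f_y = 4.52 × 60 = 271.2 kips.
a = T/(0.85 f'_c b) = 271.2/(0.85 × 5.1 × 18.3) = 3.419 in.
M_n = T(d − a/2) = 271.2 × (28.6 − 1.7095) = 7292.7 kip·in.
φM_n = 0.90 × 7292.7 = 6563.4 kip·in.

φM_n ≈ 6560 kip·in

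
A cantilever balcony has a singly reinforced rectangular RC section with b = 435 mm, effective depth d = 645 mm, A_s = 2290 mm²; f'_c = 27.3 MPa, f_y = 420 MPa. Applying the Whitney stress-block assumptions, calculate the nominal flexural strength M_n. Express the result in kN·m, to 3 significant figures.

M_n ≈ 575 kN·m

T = A_s f_y = 2290 × 420 = 961800 N = 961.8 kN.
From C = T: a = T/(0.85 f'_c b) = 961800/(0.85 × 27.3 × 435) = 95.28 mm.
M_n = T(d − a/2) = 961.8 kN × (645 − 47.64) mm = 574.54 kN·m.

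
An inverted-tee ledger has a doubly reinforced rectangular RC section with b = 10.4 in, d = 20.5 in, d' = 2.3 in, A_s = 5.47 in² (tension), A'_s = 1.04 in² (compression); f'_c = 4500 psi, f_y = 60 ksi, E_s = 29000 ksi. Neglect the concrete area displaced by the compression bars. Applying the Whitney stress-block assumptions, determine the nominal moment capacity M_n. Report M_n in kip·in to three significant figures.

Assume both steels yield.
a = (A_s − A'_s) f_y/(0.85 f'_c b) = (5.47 − 1.04) × 60/(0.85 × 4.5 × 10.4) = 6.682 in.
c = a/β₁ = 6.682/0.825 = 8.099 in; ε'_s = 0.003(c − d')/c = 0.0021 ≥ ε_y = 0.0021, so the compression steel yields.
M_n = (A_s − A'_s) f_y (d − a/2) + A'_s f_y (d − d') = 265.8 × (20.5 − 3.341) + 62.4 × (20.5 − 2.3) = 4560.9 + 1135.7 = 5696.6 kip·in.

M_n ≈ 5700 kip·in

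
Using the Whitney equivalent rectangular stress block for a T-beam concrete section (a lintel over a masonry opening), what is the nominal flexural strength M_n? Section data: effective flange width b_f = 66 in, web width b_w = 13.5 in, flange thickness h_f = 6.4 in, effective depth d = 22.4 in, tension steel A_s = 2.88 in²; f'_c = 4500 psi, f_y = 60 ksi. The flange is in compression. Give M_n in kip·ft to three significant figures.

M_n ≈ 318 kip·ft

Tension: T = A_s f_y = 2.88 × 60 = 172.8 kips.
Try a within the flange: a = T/(0.85 f'_c b_f) = 172.8/(0.85 × 4.5 × 66) = 0.684 in.
Since a = 0.684 ≤ h_f = 6.4 in, the stress block lies entirely in the flange; analyse as a rectangular beam of width b_f.
M_n = T(d − a/2) = 172.8 × (22.4 − 0.342) = 3811.6 kip·in.
M_n = 3811.6/12 = 317.63 kip·ft.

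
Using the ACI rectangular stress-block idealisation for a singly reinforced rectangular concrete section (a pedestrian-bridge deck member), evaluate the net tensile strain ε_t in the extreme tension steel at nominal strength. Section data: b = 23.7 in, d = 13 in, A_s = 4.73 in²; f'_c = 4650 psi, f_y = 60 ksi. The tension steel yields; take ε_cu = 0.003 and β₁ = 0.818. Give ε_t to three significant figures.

a = A_s f_y/(0.85 f'_c b) = 3.030 in.
β₁ = 0.818, so c = a/β₁ = 3.030/0.818 = 3.704 in.
From the linear strain diagram with ε_cu = 0.003: ε_t = 0.003 (d − c)/c = 0.003 × (13 − 3.704)/3.704 = 0.00753.
Since ε_t ≥ 0.005, the section is tension-controlled.

ε_t ≈ 0.00753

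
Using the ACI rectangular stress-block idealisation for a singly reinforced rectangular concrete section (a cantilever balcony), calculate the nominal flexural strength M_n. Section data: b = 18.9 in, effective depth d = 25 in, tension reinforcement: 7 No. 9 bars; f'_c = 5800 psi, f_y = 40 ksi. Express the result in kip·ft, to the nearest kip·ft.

M_n ≈ 548 kip·ft

A_s = 7 × 1 = 7 in².
T = A_s f_y = 7 × 40 = 280 kips.
a = T/(0.85 f'_c b) = 280/(0.85 × 5.8 × 18.9) = 3.005 in.
M_n = T(d − a/2) = 280 × (25 − 1.5025) = 6579.3 kip·in = 6579.3/12 = 548.28 kip·ft.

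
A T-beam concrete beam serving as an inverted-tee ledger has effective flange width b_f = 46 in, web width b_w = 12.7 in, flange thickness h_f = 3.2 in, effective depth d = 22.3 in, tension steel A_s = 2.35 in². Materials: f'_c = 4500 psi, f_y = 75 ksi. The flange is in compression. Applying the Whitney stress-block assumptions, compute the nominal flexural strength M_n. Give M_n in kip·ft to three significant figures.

M_n ≈ 320 kip·ft

Tension: T = A_s f_y = 2.35 × 75 = 176.25 kips.
Try a within the flange: a = T/(0.85 f'_c b_f) = 176.25/(0.85 × 4.5 × 46) = 1.002 in.
Since a = 1.002 ≤ h_f = 3.2 in, the stress block lies entirely in the flange; analyse as a rectangular beam of width b_f.
M_n = T(d − a/2) = 176.25 × (22.3 − 0.501) = 3842.1 kip·in.
M_n = 3842.1/12 = 320.18 kip·ft.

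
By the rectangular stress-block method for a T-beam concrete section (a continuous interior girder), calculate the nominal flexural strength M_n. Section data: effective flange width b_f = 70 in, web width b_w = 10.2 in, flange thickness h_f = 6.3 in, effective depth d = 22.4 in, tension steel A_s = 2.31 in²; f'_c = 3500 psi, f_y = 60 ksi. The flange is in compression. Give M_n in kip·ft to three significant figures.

Tension: T = A_s f_y = 2.31 × 60 = 138.6 kips.
Try a within the flange: a = T/(0.85 f'_c b_f) = 138.6/(0.85 × 3.5 × 70) = 0.666 in.
Since a = 0.666 ≤ h_f = 6.3 in, the stress block lies entirely in the flange; analyse as a rectangular beam of width b_f.
M_n = T(d − a/2) = 138.6 × (22.4 − 0.333) = 3058.5 kip·in.
M_n = 3058.5/12 = 254.88 kip·ft.

M_n ≈ 255 kip·ft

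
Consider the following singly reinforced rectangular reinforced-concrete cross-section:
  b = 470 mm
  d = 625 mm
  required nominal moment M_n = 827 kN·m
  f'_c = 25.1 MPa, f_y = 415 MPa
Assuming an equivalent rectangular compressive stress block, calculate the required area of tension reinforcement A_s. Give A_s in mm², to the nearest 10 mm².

A_s ≈ 3620 mm²

With M_n = 0.85 f'_c a b (d − a/2), solve the quadratic for a:
a = d − √(d² − 2M_n/(0.85 f'_c b)) = 625 − √(625² − 2 × 827×10⁶/(0.85 × 25.1 × 470)) = 149.94 mm.
A_s = 0.85 f'_c a b / f_y = 0.85 × 25.1 × 149.94 × 470 / 415 = 3622.9 mm².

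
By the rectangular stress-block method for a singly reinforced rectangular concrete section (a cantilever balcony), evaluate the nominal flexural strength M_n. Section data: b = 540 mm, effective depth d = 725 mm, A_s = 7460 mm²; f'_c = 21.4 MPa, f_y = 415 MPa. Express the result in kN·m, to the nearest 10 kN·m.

M_n ≈ 1760 kN·m

T = A_s f_y = 7460 × 415 = 3095900 N = 3095.9 kN.
From C = T: a = T/(0.85 f'_c b) = 3095900/(0.85 × 21.4 × 540) = 315.18 mm.
M_n = T(d − a/2) = 3095.9 kN × (725 − 157.59) mm = 1756.64 kN·m.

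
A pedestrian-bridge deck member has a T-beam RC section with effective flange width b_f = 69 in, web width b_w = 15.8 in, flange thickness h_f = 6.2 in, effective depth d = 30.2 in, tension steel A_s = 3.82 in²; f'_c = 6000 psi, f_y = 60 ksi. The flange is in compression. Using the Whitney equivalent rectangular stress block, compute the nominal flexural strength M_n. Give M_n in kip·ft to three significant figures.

M_n ≈ 571 kip·ft

Tension: T = A_s f_y = 3.82 × 60 = 229.2 kips.
Try a within the flange: a = T/(0.85 f'_c b_f) = 229.2/(0.85 × 6 × 69) = 0.651 in.
Since a = 0.651 ≤ h_f = 6.2 in, the stress block lies entirely in the flange; analyse as a rectangular beam of width b_f.
M_n = T(d − a/2) = 229.2 × (30.2 − 0.3255) = 6847.2 kip·in.
M_n = 6847.2/12 = 570.60 kip·ft.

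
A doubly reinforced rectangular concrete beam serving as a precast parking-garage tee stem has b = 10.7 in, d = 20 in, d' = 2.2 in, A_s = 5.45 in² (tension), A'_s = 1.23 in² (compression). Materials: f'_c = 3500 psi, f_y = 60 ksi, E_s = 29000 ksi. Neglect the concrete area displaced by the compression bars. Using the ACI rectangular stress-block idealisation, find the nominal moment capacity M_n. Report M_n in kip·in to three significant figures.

Assume both steels yield.
a = (A_s − A'_s) f_y/(0.85 f'_c b) = (5.45 − 1.23) × 60/(0.85 × 3.5 × 10.7) = 7.954 in.
c = a/β₁ = 7.954/0.85 = 9.358 in; ε'_s = 0.003(c − d')/c = 0.0023 ≥ ε_y = 0.0021, so the compression steel yields.
M_n = (A_s − A'_s) f_y (d − a/2) + A'_s f_y (d − d') = 253.2 × (20 − 3.977) + 73.8 × (20 − 2.2) = 4057.0 + 1313.6 = 5370.6 kip·in.

M_n ≈ 5370 kip·in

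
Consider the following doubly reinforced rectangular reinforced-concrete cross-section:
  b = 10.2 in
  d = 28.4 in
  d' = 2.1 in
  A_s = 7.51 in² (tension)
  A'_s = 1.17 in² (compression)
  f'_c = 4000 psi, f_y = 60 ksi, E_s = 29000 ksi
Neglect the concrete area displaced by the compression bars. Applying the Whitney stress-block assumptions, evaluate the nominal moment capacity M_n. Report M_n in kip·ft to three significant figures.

Assume both steels yield.
a = (A_s − A'_s) f_y/(0.85 f'_c b) = (7.51 − 1.17) × 60/(0.85 × 4 × 10.2) = 10.969 in.
c = a/β₁ = 10.969/0.85 = 12.905 in; ε'_s = 0.003(c − d')/c = 0.0025 ≥ ε_y = 0.0021, so the compression steel yields.
M_n = (A_s − A'_s) f_y (d − a/2) + A'_s f_y (d − d') = 380.4 × (28.4 − 5.4845) + 70.2 × (28.4 − 2.1) = 8717.1 + 1846.3 = 10563.4 kip·in = 10563.4/12 = 880.28 kip·ft.

M_n ≈ 880 kip·ft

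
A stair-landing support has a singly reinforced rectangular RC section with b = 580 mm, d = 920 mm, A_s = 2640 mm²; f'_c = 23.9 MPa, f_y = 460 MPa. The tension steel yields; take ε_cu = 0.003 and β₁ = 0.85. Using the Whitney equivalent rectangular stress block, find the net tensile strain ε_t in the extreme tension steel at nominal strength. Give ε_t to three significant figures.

a = A_s f_y/(0.85 f'_c b) = 103.07 mm.
β₁ = 0.85, so c = a/β₁ = 103.07/0.85 = 121.26 mm.
From the linear strain diagram with ε_cu = 0.003: ε_t = 0.003 (d − c)/c = 0.003 × (920 − 121.26)/121.26 = 0.0198.
Since ε_t ≥ 0.005, the section is tension-controlled.

ε_t ≈ 0.0198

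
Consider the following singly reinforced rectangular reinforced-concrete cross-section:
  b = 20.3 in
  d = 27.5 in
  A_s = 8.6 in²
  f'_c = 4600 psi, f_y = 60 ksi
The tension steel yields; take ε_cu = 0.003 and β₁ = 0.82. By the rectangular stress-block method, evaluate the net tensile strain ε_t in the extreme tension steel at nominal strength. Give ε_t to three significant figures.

ε_t ≈ 0.00741

a = A_s f_y/(0.85 f'_c b) = 6.501 in.
β₁ = 0.82, so c = a/β₁ = 6.501/0.82 = 7.928 in.
From the linear strain diagram with ε_cu = 0.003: ε_t = 0.003 (d − c)/c = 0.003 × (27.5 − 7.928)/7.928 = 0.00741.
Since ε_t ≥ 0.005, the section is tension-controlled.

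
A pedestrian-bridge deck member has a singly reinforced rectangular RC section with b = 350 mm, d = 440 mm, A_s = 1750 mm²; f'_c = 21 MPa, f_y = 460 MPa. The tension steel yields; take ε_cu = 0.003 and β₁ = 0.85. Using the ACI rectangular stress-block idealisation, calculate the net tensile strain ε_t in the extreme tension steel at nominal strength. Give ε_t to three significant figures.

a = A_s f_y/(0.85 f'_c b) = 128.85 mm.
β₁ = 0.85, so c = a/β₁ = 128.85/0.85 = 151.59 mm.
From the linear strain diagram with ε_cu = 0.003: ε_t = 0.003 (d − c)/c = 0.003 × (440 − 151.59)/151.59 = 0.00571.
Since ε_t ≥ 0.005, the section is tension-controlled.

ε_t ≈ 0.00571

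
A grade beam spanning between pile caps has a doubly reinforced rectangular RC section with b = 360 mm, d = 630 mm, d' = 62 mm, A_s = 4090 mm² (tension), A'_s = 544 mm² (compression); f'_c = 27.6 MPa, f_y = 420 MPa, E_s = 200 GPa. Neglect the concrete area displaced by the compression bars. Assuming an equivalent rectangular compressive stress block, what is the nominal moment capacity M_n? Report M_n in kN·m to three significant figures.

Assume both tension and compression steel yield.
Net tension couple steel: A_s − A'_s = 3546 mm².
a = (A_s − A'_s) f_y / (0.85 f'_c b) = 1489320/(0.85 × 27.6 × 360) = 176.34 mm.
c = a/β₁ = 176.34/0.85 = 207.46 mm; ε'_s = 0.003(c − d')/c = 0.0021 ≥ f_y/E_s = 0.0021, so compression steel does yield.
M_n = (A_s − A'_s) f_y (d − a/2) + A'_s f_y (d − d') = [1489320 × (630 − 88.17) + 228480 × (630 − 62)] × 10⁻⁶ = 806.96 + 129.78 = 936.74 kN·m.

M_n ≈ 937 kN·m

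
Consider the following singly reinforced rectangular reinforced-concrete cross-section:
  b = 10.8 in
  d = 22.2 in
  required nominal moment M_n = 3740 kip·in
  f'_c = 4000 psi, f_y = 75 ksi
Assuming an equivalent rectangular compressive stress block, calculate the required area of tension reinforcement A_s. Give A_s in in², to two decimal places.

A_s ≈ 2.54 in²

From M_n = 0.85 f'_c a b (d − a/2):
a = d − √(d² − 2M_n/(0.85 f'_c b)) = 22.2 − √(22.2² − 2 × 3740/(0.85 × 4 × 10.8)) = 5.196 in.
A_s = 0.85 f'_c a b / f_y = 0.85 × 4 × 5.196 × 10.8 / 75 = 2.544 in².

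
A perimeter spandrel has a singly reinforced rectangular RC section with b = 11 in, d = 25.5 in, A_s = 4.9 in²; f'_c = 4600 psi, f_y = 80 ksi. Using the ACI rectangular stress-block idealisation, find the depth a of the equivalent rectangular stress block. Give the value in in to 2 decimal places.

a ≈ 9.11 in

T = A_s f_y = 4.9 × 80 = 392 kips.
a = T/(0.85 f'_c b) = 392/(0.85 × 4.6 × 11) = 9.11 in.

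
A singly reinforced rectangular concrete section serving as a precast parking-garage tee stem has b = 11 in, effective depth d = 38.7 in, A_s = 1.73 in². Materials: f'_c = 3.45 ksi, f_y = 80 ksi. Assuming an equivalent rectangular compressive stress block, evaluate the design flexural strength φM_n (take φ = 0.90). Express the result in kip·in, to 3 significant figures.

T = A_s f_y = 1.73 × 80 = 138.4 kips.
a = T/(0.85 f'_c b) = 138.4/(0.85 × 3.45 × 11) = 4.290 in.
M_n = T(d − a/2) = 138.4 × (38.7 − 2.145) = 5059.2 kip·in.
φM_n = 0.90 × 5059.2 = 4553.3 kip·in.

φM_n ≈ 4550 kip·in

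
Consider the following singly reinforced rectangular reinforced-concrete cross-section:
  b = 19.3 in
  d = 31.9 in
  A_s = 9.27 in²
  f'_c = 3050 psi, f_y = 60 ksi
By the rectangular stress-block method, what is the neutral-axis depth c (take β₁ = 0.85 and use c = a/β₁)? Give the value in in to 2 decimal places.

T = A_s f_y = 9.27 × 60 = 556.2 kips.
a = T/(0.85 f'_c b) = 556.2/(0.85 × 3.05 × 19.3) = 11.1162 in.
With β₁ = 0.85, c = a/β₁ = 11.1162/0.85 = 13.08 in.

c ≈ 13.08 in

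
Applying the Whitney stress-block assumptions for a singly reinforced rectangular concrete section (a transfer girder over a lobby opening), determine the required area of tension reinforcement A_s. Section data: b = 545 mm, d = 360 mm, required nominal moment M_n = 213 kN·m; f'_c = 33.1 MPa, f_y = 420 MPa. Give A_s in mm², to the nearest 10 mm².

A_s ≈ 1490 mm²

With M_n = 0.85 f'_c a b (d − a/2), solve the quadratic for a:
a = d − √(d² − 2M_n/(0.85 f'_c b)) = 360 − √(360² − 2 × 213×10⁶/(0.85 × 33.1 × 545)) = 40.91 mm.
A_s = 0.85 f'_c a b / f_y = 0.85 × 33.1 × 40.91 × 545 / 420 = 1493.6 mm².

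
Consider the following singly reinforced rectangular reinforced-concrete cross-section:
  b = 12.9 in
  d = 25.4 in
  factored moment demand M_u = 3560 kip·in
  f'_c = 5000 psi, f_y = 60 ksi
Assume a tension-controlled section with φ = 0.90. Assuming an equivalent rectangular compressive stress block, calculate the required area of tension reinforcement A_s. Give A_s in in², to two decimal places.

A_s ≈ 2.76 in²

M_n = M_u/φ = 3560/0.90 = 3955.56 kip·in.
From M_n = 0.85 f'_c a b (d − a/2):
a = d − √(d² − 2M_n/(0.85 f'_c b)) = 25.4 − √(25.4² − 2 × 3955.56/(0.85 × 5 × 12.9)) = 3.020 in.
A_s = 0.85 f'_c a b / f_y = 0.85 × 5 × 3.020 × 12.9 / 60 = 2.760 in².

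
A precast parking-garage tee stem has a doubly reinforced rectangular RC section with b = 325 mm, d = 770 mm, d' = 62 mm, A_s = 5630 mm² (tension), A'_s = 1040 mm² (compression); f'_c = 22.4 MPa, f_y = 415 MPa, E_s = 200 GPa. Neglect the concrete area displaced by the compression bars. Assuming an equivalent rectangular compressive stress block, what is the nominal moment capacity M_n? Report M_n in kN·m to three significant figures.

M_n ≈ 1480 kN·m

Assume both tension and compression steel yield.
Net tension couple steel: A_s − A'_s = 4590 mm².
a = (A_s − A'_s) f_y / (0.85 f'_c b) = 1904850/(0.85 × 22.4 × 325) = 307.83 mm.
c = a/β₁ = 307.83/0.85 = 362.15 mm; ε'_s = 0.003(c − d')/c = 0.0025 ≥ f_y/E_s = 0.0021, so compression steel does yield.
M_n = (A_s − A'_s) f_y (d − a/2) + A'_s f_y (d − d') = [1904850 × (770 − 153.915) + 431600 × (770 − 62)] × 10⁻⁶ = 1173.55 + 305.57 = 1479.12 kN·m.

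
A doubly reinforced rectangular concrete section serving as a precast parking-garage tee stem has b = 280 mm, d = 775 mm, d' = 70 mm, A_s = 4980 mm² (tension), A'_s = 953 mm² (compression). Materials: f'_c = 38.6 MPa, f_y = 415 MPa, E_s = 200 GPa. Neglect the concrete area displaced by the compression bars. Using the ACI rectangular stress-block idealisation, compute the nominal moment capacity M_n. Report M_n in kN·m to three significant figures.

Assume both tension and compression steel yield.
Net tension couple steel: A_s − A'_s = 4027 mm².
a = (A_s − A'_s) f_y / (0.85 f'_c b) = 1671205/(0.85 × 38.6 × 280) = 181.91 mm.
c = a/β₁ = 181.91/0.774 = 235.03 mm; ε'_s = 0.003(c − d')/c = 0.0021 ≥ f_y/E_s = 0.0021, so compression steel does yield.
M_n = (A_s − A'_s) f_y (d − a/2) + A'_s f_y (d − d') = [1671205 × (775 − 90.955) + 395495 × (775 − 70)] × 10⁻⁶ = 1143.18 + 278.82 = 1422.00 kN·m.

M_n ≈ 1420 kN·m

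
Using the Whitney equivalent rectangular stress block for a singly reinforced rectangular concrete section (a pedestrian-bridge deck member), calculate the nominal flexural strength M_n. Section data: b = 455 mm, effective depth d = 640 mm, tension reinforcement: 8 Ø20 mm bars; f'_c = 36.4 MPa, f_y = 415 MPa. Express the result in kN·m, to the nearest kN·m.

A_s = 8 × 314 = 2512 mm².
T = A_s f_y = 2512 × 415 = 1042480 N = 1042.48 kN.
From C = T: a = T/(0.85 f'_c b) = 1042480/(0.85 × 36.4 × 455) = 74.05 mm.
M_n = T(d − a/2) = 1042.48 kN × (640 − 37.025) mm = 628.59 kN·m.

M_n ≈ 629 kN·m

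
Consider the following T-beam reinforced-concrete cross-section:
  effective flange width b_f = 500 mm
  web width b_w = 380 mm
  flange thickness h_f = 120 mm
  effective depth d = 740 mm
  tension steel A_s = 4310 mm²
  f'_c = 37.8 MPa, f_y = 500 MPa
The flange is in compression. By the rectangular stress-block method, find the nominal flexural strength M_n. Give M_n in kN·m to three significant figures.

M_n ≈ 1450 kN·m

Tension: T = A_s f_y = 4310 × 500 = 2155000 N.
Try a within the flange: a = T/(0.85 f'_c b_f) = 2155000/(0.85 × 37.8 × 500) = 134.14 mm.
a = 134.14 > h_f = 120 mm: the block extends into the web. Split into flange-overhang and web parts.
C_f = 0.85 f'_c (b_f − b_w) h_f = 0.85 × 37.8 × (500 − 380) × 120 = 462672 N.
Remaining web compression depth: a_w = (T − C_f)/(0.85 f'_c b_w) = (2155000 − 462672)/(0.85 × 37.8 × 380) = 138.61 mm.
M_n = C_f(d − h_f/2) + (T − C_f)(d − a_w/2) = 462672 × (740 − 60) + 1692328 × (740 − 69.305) = 314.62 + 1135.04 = 1449.66 × 10⁶ N·mm.
M_n = 1449.66 kN·m.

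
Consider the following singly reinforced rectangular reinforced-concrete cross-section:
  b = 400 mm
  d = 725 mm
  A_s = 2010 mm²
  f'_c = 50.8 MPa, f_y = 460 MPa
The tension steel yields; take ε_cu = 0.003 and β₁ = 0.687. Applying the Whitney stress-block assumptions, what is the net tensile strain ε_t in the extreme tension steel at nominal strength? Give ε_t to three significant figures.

ε_t ≈ 0.0249

a = A_s f_y/(0.85 f'_c b) = 53.53 mm.
β₁ = 0.687, so c = a/β₁ = 53.53/0.687 = 77.92 mm.
From the linear strain diagram with ε_cu = 0.003: ε_t = 0.003 (d − c)/c = 0.003 × (725 − 77.92)/77.92 = 0.0249.
Since ε_t ≥ 0.005, the section is tension-controlled.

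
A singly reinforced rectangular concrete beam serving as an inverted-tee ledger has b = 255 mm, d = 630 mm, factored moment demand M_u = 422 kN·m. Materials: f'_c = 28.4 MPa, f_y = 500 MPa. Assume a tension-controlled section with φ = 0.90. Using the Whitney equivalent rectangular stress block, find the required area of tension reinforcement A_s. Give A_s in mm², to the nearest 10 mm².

A_s ≈ 1670 mm²

M_n = M_u/φ = 422/0.90 = 468.889 kN·m.
With M_n = 0.85 f'_c a b (d − a/2), solve the quadratic for a:
a = d − √(d² − 2M_n/(0.85 f'_c b)) = 630 − √(630² − 2 × 468.889×10⁶/(0.85 × 28.4 × 255)) = 135.47 mm.
A_s = 0.85 f'_c a b / f_y = 0.85 × 28.4 × 135.47 × 255 / 500 = 1667.8 mm².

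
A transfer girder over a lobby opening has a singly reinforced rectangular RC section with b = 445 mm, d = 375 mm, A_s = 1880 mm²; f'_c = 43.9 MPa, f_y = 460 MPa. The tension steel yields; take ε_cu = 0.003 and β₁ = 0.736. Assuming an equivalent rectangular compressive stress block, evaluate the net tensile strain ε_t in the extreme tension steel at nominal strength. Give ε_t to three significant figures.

a = A_s f_y/(0.85 f'_c b) = 52.08 mm.
β₁ = 0.736, so c = a/β₁ = 52.08/0.736 = 70.76 mm.
From the linear strain diagram with ε_cu = 0.003: ε_t = 0.003 (d − c)/c = 0.003 × (375 − 70.76)/70.76 = 0.0129.
Since ε_t ≥ 0.005, the section is tension-controlled.

ε_t ≈ 0.0129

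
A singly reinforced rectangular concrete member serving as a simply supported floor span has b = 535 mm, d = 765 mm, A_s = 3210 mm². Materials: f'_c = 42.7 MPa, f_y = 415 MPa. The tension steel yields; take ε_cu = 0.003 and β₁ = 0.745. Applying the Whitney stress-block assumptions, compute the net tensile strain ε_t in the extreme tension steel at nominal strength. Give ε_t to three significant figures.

ε_t ≈ 0.0219

a = A_s f_y/(0.85 f'_c b) = 68.60 mm.
β₁ = 0.745, so c = a/β₁ = 68.60/0.745 = 92.08 mm.
From the linear strain diagram with ε_cu = 0.003: ε_t = 0.003 (d − c)/c = 0.003 × (765 − 92.08)/92.08 = 0.0219.
Since ε_t ≥ 0.005, the section is tension-controlled.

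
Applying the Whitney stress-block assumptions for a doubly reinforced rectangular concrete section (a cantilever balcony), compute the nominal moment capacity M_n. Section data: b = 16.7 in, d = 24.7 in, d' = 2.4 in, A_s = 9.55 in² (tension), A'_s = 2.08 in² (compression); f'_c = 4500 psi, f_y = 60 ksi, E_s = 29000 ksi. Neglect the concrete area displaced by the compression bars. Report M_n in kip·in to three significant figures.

Assume both steels yield.
a = (A_s − A'_s) f_y/(0.85 f'_c b) = (9.55 − 2.08) × 60/(0.85 × 4.5 × 16.7) = 7.017 in.
c = a/β₁ = 7.017/0.825 = 8.505 in; ε'_s = 0.003(c − d')/c = 0.0022 ≥ ε_y = 0.0021, so the compression steel yields.
M_n = (A_s − A'_s) f_y (d − a/2) + A'_s f_y (d − d') = 448.2 × (24.7 − 3.5085) + 124.8 × (24.7 − 2.4) = 9498.0 + 2783.0 = 12281.0 kip·in.

M_n ≈ 12300 kip·in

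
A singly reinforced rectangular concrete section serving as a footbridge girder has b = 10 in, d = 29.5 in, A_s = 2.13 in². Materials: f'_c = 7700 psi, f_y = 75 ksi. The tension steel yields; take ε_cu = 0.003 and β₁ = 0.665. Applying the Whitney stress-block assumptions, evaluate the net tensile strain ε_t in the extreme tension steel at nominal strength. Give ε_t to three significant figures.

a = A_s f_y/(0.85 f'_c b) = 2.441 in.
β₁ = 0.665, so c = a/β₁ = 2.441/0.665 = 3.671 in.
From the linear strain diagram with ε_cu = 0.003: ε_t = 0.003 (d − c)/c = 0.003 × (29.5 − 3.671)/3.671 = 0.0211.
Since ε_t ≥ 0.005, the section is tension-controlled.

ε_t ≈ 0.0211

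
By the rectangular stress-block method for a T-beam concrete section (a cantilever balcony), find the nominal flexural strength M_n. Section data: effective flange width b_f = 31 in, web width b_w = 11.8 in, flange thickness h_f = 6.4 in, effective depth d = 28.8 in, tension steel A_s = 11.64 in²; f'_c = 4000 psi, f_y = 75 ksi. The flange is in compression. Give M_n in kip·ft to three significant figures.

M_n ≈ 1770 kip·ft

Tension: T = A_s f_y = 11.64 × 75 = 873 kips.
Try a within the flange: a = T/(0.85 f'_c b_f) = 873/(0.85 × 4 × 31) = 8.283 in.
a = 8.283 > h_f = 6.4 in: the block extends into the web. Split into flange-overhang and web parts.
C_f = 0.85 f'_c (b_f − b_w) h_f = 0.85 × 4 × (31 − 11.8) × 6.4 = 417.8 kips.
Remaining web compression depth: a_w = (T − C_f)/(0.85 f'_c b_w) = (873 − 417.8)/(0.85 × 4 × 11.8) = 11.346 in.
M_n = C_f(d − h_f/2) + (T − C_f)(d − a_w/2) = 417.8 × (28.8 − 3.2) + 455.2 × (28.8 − 5.673) = 10695.7 + 10527.4 = 21223.1 kip·in.
M_n = 21223.1/12 = 1768.59 kip·ft.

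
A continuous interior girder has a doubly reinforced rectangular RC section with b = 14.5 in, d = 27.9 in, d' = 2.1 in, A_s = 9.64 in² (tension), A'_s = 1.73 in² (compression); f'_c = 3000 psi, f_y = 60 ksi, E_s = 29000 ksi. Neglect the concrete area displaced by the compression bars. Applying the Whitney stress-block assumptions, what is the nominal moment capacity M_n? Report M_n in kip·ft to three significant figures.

Assume both steels yield.
a = (A_s − A'_s) f_y/(0.85 f'_c b) = (9.64 − 1.73) × 60/(0.85 × 3 × 14.5) = 12.836 in.
c = a/β₁ = 12.836/0.85 = 15.101 in; ε'_s = 0.003(c − d')/c = 0.0026 ≥ ε_y = 0.0021, so the compression steel yields.
M_n = (A_s − A'_s) f_y (d − a/2) + A'_s f_y (d − d') = 474.6 × (27.9 − 6.418) + 103.8 × (27.9 − 2.1) = 10195.4 + 2678.0 = 12873.4 kip·in = 12873.4/12 = 1072.78 kip·ft.

M_n ≈ 1070 kip·ft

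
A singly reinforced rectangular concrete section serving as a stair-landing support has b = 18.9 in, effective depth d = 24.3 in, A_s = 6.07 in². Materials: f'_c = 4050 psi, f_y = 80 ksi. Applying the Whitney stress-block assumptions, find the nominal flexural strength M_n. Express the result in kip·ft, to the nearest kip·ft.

M_n ≈ 832 kip·ft

T = A_s f_y = 6.07 × 80 = 485.6 kips.
a = T/(0.85 f'_c b) = 485.6/(0.85 × 4.05 × 18.9) = 7.464 in.
M_n = T(d − a/2) = 485.6 × (24.3 − 3.732) = 9987.8 kip·in = 9987.8/12 = 832.32 kip·ft.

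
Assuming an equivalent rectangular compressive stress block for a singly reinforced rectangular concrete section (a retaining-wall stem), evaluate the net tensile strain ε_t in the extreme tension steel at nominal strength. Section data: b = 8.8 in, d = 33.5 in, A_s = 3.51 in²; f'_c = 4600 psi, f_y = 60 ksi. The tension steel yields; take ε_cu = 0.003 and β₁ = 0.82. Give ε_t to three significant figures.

a = A_s f_y/(0.85 f'_c b) = 6.121 in.
β₁ = 0.82, so c = a/β₁ = 6.121/0.82 = 7.465 in.
From the linear strain diagram with ε_cu = 0.003: ε_t = 0.003 (d − c)/c = 0.003 × (33.5 − 7.465)/7.465 = 0.0105.
Since ε_t ≥ 0.005, the section is tension-controlled.

ε_t ≈ 0.0105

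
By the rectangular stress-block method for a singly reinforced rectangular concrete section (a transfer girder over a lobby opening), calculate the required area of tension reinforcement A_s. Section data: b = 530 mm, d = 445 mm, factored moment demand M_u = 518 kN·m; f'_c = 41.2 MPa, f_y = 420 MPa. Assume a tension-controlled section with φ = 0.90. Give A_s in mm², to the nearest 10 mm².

M_n = M_u/φ = 518/0.90 = 575.556 kN·m.
With M_n = 0.85 f'_c a b (d − a/2), solve the quadratic for a:
a = d − √(d² − 2M_n/(0.85 f'_c b)) = 445 − √(445² − 2 × 575.556×10⁶/(0.85 × 41.2 × 530)) = 76.21 mm.
A_s = 0.85 f'_c a b / f_y = 0.85 × 41.2 × 76.21 × 530 / 420 = 3367.9 mm².

A_s ≈ 3370 mm²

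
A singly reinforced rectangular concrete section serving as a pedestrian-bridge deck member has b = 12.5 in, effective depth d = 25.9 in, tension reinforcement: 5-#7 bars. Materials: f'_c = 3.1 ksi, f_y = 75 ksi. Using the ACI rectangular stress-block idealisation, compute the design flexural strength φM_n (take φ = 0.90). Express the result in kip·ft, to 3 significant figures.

A_s = 5 × 0.6 = 3 in².
T = A_s f_y = 3 × 75 = 225 kips.
a = T/(0.85 f'_c b) = 225/(0.85 × 3.1 × 12.5) = 6.831 in.
M_n = T(d − a/2) = 225 × (25.9 − 3.4155) = 5059.0 kip·in = 5059.0/12 = 421.58 kip·ft.
φM_n = 0.90 × 421.58 = 379.42 kip·ft.

φM_n ≈ 379 kip·ft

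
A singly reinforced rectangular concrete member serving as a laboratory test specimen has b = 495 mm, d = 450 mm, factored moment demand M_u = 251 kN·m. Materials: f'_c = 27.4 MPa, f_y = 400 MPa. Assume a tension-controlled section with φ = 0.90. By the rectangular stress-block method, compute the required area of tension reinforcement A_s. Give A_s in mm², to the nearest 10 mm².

M_n = M_u/φ = 251/0.90 = 278.889 kN·m.
With M_n = 0.85 f'_c a b (d − a/2), solve the quadratic for a:
a = d − √(d² − 2M_n/(0.85 f'_c b)) = 450 − √(450² − 2 × 278.889×10⁶/(0.85 × 27.4 × 495)) = 57.42 mm.
A_s = 0.85 f'_c a b / f_y = 0.85 × 27.4 × 57.42 × 495 / 400 = 1654.9 mm².

A_s ≈ 1650 mm²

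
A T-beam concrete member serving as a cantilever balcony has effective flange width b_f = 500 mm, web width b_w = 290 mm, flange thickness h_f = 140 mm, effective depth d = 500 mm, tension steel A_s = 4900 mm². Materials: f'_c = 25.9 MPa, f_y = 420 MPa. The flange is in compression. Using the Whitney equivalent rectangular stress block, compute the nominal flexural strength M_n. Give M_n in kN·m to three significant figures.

Tension: T = A_s f_y = 4900 × 420 = 2058000 N.
Try a within the flange: a = T/(0.85 f'_c b_f) = 2058000/(0.85 × 25.9 × 500) = 186.96 mm.
a = 186.96 > h_f = 140 mm: the block extends into the web. Split into flange-overhang and web parts.
C_f = 0.85 f'_c (b_f − b_w) h_f = 0.85 × 25.9 × (500 − 290) × 140 = 647241 N.
Remaining web compression depth: a_w = (T − C_f)/(0.85 f'_c b_w) = (2058000 − 647241)/(0.85 × 25.9 × 290) = 220.97 mm.
M_n = C_f(d − h_f/2) + (T − C_f)(d − a_w/2) = 647241 × (500 − 70) + 1410759 × (500 − 110.485) = 278.31 + 549.51 = 827.82 × 10⁶ N·mm.
M_n = 827.82 kN·m.

M_n ≈ 828 kN·m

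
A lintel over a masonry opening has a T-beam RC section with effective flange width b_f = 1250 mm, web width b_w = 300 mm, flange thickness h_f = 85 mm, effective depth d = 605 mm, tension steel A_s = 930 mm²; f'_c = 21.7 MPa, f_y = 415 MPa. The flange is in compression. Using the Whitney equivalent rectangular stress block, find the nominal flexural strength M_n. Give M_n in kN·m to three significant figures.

Tension: T = A_s f_y = 930 × 415 = 385950 N.
Try a within the flange: a = T/(0.85 f'_c b_f) = 385950/(0.85 × 21.7 × 1250) = 16.74 mm.
Since a = 16.74 ≤ h_f = 85 mm, the stress block lies entirely in the flange; analyse as a rectangular beam of width b_f.
M_n = T(d − a/2) = 385950 × (605 − 8.37) = 230.27 × 10⁶ N·mm.
M_n = 230.27 kN·m.

M_n ≈ 230 kN·m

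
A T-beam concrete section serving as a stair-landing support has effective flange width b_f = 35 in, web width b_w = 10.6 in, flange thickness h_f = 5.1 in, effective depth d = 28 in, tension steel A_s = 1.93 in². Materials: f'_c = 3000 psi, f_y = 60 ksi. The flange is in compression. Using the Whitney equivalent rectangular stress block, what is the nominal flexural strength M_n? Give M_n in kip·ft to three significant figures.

M_n ≈ 264 kip·ft

Tension: T = A_s f_y = 1.93 × 60 = 115.8 kips.
Try a within the flange: a = T/(0.85 f'_c b_f) = 115.8/(0.85 × 3 × 35) = 1.297 in.
Since a = 1.297 ≤ h_f = 5.1 in, the stress block lies entirely in the flange; analyse as a rectangular beam of width b_f.
M_n = T(d − a/2) = 115.8 × (28 − 0.6485) = 3167.3 kip·in.
M_n = 3167.3/12 = 263.94 kip·ft.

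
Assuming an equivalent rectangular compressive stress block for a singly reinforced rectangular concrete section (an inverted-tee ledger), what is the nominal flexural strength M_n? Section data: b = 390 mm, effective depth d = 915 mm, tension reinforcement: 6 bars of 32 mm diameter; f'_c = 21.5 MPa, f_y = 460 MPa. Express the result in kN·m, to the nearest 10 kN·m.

M_n ≈ 1680 kN·m

A_s = 6 × 804 = 4824 mm².
T = A_s f_y = 4824 × 460 = 2219040 N = 2219.04 kN.
From C = T: a = T/(0.85 f'_c b) = 2219040/(0.85 × 21.5 × 390) = 311.35 mm.
M_n = T(d − a/2) = 2219.04 kN × (915 − 155.675) mm = 1684.97 kN·m.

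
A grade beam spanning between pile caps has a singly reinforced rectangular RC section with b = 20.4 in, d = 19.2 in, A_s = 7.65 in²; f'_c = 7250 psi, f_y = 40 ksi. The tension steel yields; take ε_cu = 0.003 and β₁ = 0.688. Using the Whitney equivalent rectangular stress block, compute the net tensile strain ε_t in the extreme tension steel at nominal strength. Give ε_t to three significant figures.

ε_t ≈ 0.0133

a = A_s f_y/(0.85 f'_c b) = 2.434 in.
β₁ = 0.688, so c = a/β₁ = 2.434/0.688 = 3.538 in.
From the linear strain diagram with ε_cu = 0.003: ε_t = 0.003 (d − c)/c = 0.003 × (19.2 − 3.538)/3.538 = 0.0133.
Since ε_t ≥ 0.005, the section is tension-controlled.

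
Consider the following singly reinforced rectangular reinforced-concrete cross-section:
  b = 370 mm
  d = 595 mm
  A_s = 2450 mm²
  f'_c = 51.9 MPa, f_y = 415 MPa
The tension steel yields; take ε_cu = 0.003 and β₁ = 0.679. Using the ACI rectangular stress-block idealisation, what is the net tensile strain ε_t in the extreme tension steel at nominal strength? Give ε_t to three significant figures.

ε_t ≈ 0.0165

a = A_s f_y/(0.85 f'_c b) = 62.29 mm.
β₁ = 0.679, so c = a/β₁ = 62.29/0.679 = 91.74 mm.
From the linear strain diagram with ε_cu = 0.003: ε_t = 0.003 (d − c)/c = 0.003 × (595 − 91.74)/91.74 = 0.0165.
Since ε_t ≥ 0.005, the section is tension-controlled.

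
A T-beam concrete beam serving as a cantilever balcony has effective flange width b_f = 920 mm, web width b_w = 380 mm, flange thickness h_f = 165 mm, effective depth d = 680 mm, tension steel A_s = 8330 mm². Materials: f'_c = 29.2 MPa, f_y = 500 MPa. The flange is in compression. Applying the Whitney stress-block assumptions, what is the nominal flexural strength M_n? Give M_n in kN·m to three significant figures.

Tension: T = A_s f_y = 8330 × 500 = 4165000 N.
Try a within the flange: a = T/(0.85 f'_c b_f) = 4165000/(0.85 × 29.2 × 920) = 182.40 mm.
a = 182.40 > h_f = 165 mm: the block extends into the web. Split into flange-overhang and web parts.
C_f = 0.85 f'_c (b_f − b_w) h_f = 0.85 × 29.2 × (920 − 380) × 165 = 2211462 N.
Remaining web compression depth: a_w = (T − C_f)/(0.85 f'_c b_w) = (4165000 − 2211462)/(0.85 × 29.2 × 380) = 207.13 mm.
M_n = C_f(d − h_f/2) + (T − C_f)(d − a_w/2) = 2211462 × (680 − 82.5) + 1953538 × (680 − 103.565) = 1321.35 + 1126.09 = 2447.44 × 10⁶ N·mm.
M_n = 2447.44 kN·m.

M_n ≈ 2450 kN·m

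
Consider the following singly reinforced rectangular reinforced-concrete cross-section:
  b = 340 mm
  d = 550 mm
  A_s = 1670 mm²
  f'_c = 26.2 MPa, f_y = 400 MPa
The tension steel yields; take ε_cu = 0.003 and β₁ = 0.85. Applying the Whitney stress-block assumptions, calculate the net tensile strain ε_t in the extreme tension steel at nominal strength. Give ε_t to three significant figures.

a = A_s f_y/(0.85 f'_c b) = 88.22 mm.
β₁ = 0.85, so c = a/β₁ = 88.22/0.85 = 103.79 mm.
From the linear strain diagram with ε_cu = 0.003: ε_t = 0.003 (d − c)/c = 0.003 × (550 − 103.79)/103.79 = 0.0129.
Since ε_t ≥ 0.005, the section is tension-controlled.

ε_t ≈ 0.0129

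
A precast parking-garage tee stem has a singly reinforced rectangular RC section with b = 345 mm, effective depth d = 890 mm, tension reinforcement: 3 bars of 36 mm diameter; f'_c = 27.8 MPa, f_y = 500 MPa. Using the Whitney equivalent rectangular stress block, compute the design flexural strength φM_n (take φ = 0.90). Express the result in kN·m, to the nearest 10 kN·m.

A_s = 3 × 1018 = 3054 mm².
T = A_s f_y = 3054 × 500 = 1527000 N = 1527 kN.
From C = T: a = T/(0.85 f'_c b) = 1527000/(0.85 × 27.8 × 345) = 187.31 mm.
M_n = T(d − a/2) = 1527 kN × (890 − 93.655) mm = 1216.02 kN·m.
φM_n = 0.90 × 1216.02 = 1094.42 kN·m.

φM_n ≈ 1090 kN·m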